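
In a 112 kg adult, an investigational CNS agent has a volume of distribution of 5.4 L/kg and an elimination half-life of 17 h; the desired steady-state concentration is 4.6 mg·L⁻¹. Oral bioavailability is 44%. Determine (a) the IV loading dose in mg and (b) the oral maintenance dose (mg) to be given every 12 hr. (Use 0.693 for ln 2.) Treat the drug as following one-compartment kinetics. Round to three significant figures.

(a) 2780 mg; (b) 3090 mg

Vd(total) = 112 kg × 5.4 L/kg = 604.8 L
LD = Vd × C = 604.8 × 4.6 = 2782 mg
CL = 0.693 × Vd / t½ = 0.693 × 604.8 / 17 = 24.65 L/h
D = CL × Css × τ / F = 24.65 × 4.6 × 12 / 0.44 = 3092 mg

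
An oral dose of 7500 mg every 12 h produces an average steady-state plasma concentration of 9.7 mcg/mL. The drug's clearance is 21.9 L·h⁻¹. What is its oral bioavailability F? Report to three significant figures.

0.340

F·D/τ = CL·Css at steady state → F = CL·Css·τ / D.
F = 21.9 × 9.7 × 12 / 7500 = 0.340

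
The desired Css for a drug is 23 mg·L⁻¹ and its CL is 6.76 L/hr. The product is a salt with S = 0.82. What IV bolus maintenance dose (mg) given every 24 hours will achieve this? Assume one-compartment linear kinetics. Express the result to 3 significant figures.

D = CL × Css × τ / S = 6.760 × 23 × 24 / 0.82 = 4551 mg

4550 mg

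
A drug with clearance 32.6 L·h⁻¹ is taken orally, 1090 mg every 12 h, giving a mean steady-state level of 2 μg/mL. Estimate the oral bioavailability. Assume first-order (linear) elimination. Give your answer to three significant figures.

0.718

F·D/τ = CL·Css at steady state → F = CL·Css·τ / D.
F = 32.6 × 2 × 12 / 1090 = 0.718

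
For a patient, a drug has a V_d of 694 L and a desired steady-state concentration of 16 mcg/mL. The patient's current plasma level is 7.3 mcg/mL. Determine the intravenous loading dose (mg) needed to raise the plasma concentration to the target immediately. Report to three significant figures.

Concentration deficit ΔC = 16 − 7.3 = 8.700 mg/L
LD = Vd × ΔC = 694.0 × 8.700 = 6038 mg

6040 mg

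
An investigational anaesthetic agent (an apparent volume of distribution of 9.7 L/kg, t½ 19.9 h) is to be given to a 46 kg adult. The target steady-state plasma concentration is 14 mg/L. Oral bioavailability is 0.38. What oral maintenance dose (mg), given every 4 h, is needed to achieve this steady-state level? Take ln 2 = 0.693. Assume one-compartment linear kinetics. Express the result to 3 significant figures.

2290 mg

Vd(total) = 46 kg × 9.7 L/kg = 446.2 L
CL = 0.693 × Vd / t½ = 0.693 × 446.2 / 19.9 = 15.54 L/h
D = CL × Css × τ / F = 15.54 × 14 × 4 / 0.38 = 2290 mg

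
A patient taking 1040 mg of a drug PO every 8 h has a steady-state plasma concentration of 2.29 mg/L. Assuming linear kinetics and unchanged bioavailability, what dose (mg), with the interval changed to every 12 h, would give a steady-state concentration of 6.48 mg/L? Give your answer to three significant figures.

4410 mg

For first-order elimination, Css ∝ F·D/(CL·τ); F and CL are unchanged, so Css ∝ D/τ.
D₂ = D₁ × (Css,target / Css,current) × (τ₂/τ₁) = 1040 × (6.48/2.29) × (12/8) = 4414 mg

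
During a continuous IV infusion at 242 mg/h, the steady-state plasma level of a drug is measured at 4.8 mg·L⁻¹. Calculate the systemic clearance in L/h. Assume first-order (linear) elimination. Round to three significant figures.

50.4 L/h

At steady state, infusion rate = CL × Css, so CL = rate / Css.
CL = 242 / 4.8 = 50.42 L/h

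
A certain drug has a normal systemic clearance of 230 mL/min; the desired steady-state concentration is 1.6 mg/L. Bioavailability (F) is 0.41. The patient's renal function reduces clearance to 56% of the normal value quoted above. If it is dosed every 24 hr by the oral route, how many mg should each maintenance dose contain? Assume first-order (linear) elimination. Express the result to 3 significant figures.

724 mg

CL = 230 mL/min = 230 × 0.06 = 13.80 L/h
Patient clearance = 0.56 × 13.80 = 7.728 L/h
At steady state, dose per interval replaces the amount cleared in that interval: F·D/τ = CL·Css.
D = CL × Css × τ / F = 7.728 × 1.6 × 24 / 0.41 = 723.8 mg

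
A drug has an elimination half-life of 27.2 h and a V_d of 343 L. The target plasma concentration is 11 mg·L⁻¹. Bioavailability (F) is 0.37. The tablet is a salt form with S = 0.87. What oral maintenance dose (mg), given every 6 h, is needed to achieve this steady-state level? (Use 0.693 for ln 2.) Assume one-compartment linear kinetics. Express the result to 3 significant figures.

CL = ln 2 · Vd / t½ = 0.693 × 343.0 / 27.2 = 8.739 L/h
D = CL × Css × τ / F / S = 8.739 × 11 × 6 / 0.37 / 0.87 = 1792 mg

1790 mg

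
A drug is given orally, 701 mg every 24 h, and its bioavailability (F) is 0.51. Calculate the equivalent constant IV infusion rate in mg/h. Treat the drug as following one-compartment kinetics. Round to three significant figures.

Equivalent systemic input: infusion rate = F·D/τ.
Rate = 0.51 × 701 / 24 = 14.90 mg/h

14.9 mg/h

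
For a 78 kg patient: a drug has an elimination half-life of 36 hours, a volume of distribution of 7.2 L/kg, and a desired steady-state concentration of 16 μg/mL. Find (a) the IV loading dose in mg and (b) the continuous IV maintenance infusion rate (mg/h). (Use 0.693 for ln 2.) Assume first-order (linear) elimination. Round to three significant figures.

(a) 8990 mg; (b) 173 mg/h

Vd(total) = 78 kg × 7.2 L/kg = 561.6 L
LD = Vd × C = 561.6 × 16 = 8986 mg
CL = 0.693 × Vd / t½ = 0.693 × 561.6 / 36 = 10.81 L/h
Infusion rate = CL × Css = 10.81 × 16 = 173.0 mg/h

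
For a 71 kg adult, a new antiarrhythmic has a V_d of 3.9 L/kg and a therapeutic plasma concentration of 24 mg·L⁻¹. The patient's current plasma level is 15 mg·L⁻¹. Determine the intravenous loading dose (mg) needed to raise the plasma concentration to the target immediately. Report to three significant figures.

2490 mg

Total Vd = 3.9 × 71 = 276.9 L
Concentration deficit ΔC = 24 − 15 = 9.000 mg/L
LD = Vd × ΔC = 276.9 × 9.000 = 2492 mg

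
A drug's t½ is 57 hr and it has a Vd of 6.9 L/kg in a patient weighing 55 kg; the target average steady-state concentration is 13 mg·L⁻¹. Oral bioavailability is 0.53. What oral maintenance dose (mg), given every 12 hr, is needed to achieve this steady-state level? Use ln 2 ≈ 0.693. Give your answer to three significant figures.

1360 mg

Vd = 6.9 L/kg × 55 kg = 379.5 L
k = 0.693/57 = 0.01216 h⁻¹, so CL = k·Vd = 0.01216 × 379.5 = 4.615 L/h
D = CL × Css × τ / F = 4.615 × 13 × 12 / 0.53 = 1358 mg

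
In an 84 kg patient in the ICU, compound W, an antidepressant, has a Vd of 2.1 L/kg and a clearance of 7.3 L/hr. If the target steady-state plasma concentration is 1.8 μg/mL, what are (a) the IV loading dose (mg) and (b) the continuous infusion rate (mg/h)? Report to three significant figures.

(a) 318 mg; (b) 13.1 mg/h

Vd = 2.1 L/kg × 84 kg = 176.4 L
Loading dose = Vd × C = 176.4 × 1.8 = 317.5 mg
Maintenance infusion rate = CL × Css = 7.300 × 1.8 = 13.14 mg/h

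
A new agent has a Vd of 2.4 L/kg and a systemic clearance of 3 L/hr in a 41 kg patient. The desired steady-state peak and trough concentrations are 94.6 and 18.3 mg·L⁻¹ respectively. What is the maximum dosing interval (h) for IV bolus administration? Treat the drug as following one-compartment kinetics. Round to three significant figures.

Total Vd = 2.4 × 41 = 98.40 L
k = CL / Vd = 3.000 / 98.40 = 0.03049 h⁻¹
Between IV bolus doses, concentration decays as C = C₀·e^(−kτ), so C_peak/C_trough = e^(kτ).
τ_max = ln(C_peak/C_trough) / k = ln(94.6/18.3) / 0.03049 = 1.643 / 0.03049 = 53.89 h

53.9 h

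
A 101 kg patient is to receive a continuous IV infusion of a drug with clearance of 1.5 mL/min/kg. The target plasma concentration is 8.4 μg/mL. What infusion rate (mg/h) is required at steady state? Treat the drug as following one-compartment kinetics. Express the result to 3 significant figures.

76.4 mg/h

CL = 1.5 mL/min/kg × 101 kg = 151.5 mL/min = 151.5 × 60/1000 = 9.090 L/h
At steady state, infusion rate equals elimination rate: rate in = CL × Css.
Rate = CL × Css = 9.090 × 8.4 = 76.36 mg/h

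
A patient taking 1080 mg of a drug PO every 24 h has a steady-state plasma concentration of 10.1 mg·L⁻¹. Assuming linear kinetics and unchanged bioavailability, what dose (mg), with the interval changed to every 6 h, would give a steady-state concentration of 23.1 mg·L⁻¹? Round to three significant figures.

618 mg

With linear kinetics, Css is proportional to dose rate (D/τ) at fixed clearance.
D₂ = D₁ × (Css,target / Css,current) × (τ₂/τ₁) = 1080 × (23.1/10.1) × (6/24) = 617.5 mg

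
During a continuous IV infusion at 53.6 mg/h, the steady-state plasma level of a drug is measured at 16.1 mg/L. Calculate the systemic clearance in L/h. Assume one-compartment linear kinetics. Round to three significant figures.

3.33 L/h

At steady state, infusion rate = CL × Css, so CL = rate / Css.
CL = 53.6 / 16.1 = 3.329 L/h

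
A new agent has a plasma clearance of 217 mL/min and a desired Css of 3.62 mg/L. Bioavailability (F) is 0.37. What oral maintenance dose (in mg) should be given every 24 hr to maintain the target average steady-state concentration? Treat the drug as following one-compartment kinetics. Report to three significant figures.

3060 mg

CL = 217 mL/min × 60/1000 = 13.02 L/h
D = CL × Css × τ / F = 13.02 × 3.62 × 24 / 0.37 = 3057 mg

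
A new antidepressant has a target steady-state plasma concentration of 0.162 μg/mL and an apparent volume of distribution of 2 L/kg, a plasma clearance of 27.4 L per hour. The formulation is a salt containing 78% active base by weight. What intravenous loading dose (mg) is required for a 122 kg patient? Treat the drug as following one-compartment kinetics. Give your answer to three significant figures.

Vd(total) = 122 kg × 2 L/kg = 244.0 L
LD = Vd × C / S = 244.0 × 0.1620 / 0.78 = 50.68 mg

50.7 mg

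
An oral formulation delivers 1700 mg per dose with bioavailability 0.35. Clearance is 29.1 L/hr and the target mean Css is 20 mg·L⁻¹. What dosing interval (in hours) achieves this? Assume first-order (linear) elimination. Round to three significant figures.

F·D/τ = CL·Css → τ = F·D / (CL·Css).
τ = 0.35 × 1700 / (29.1 × 20) = 1.022 h

1.02 h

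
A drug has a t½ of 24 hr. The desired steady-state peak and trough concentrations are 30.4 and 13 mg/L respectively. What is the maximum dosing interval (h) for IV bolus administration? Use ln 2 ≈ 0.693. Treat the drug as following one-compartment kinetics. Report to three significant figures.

29.4 h

k = 0.693 / t½ = 0.693 / 24 = 0.02888 h⁻¹
Between IV bolus doses, concentration decays as C = C₀·e^(−kτ), so C_peak/C_trough = e^(kτ).
τ_max = ln(C_peak/C_trough) / k = ln(30.4/13) / 0.02888 = 0.8495 / 0.02888 = 29.41 h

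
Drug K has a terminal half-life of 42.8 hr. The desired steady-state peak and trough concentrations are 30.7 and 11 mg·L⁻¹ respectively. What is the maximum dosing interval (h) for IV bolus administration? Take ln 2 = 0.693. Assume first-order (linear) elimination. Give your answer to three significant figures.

63.4 h

k = 0.693 / t½ = 0.693 / 42.8 = 0.01619 h⁻¹
Between IV bolus doses, concentration decays as C = C₀·e^(−kτ), so C_peak/C_trough = e^(kτ).
τ_max = ln(C_peak/C_trough) / k = ln(30.7/11) / 0.01619 = 1.026 / 0.01619 = 63.37 h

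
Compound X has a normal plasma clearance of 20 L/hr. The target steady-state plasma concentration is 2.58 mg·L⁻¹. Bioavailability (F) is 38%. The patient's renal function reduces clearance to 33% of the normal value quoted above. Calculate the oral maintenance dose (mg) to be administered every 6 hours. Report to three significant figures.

269 mg

Patient clearance = 0.33 × 20.00 = 6.600 L/h
D = CL × Css × τ / F = 6.600 × 2.58 × 6 / 0.38 = 268.9 mg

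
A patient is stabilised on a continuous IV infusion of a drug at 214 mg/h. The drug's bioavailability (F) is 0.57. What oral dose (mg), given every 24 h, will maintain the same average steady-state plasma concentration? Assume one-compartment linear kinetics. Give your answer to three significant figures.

To maintain the same Css, the systemic dosing rate must be unchanged: F·D/τ = infusion rate.
D = rate × τ / F = 214 × 24 / 0.57 = 9011 mg

9010 mg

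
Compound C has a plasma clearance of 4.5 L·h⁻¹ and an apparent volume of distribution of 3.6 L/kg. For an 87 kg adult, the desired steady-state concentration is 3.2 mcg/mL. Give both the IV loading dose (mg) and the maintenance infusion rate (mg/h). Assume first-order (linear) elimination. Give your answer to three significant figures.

(a) 1000 mg; (b) 14.4 mg/h

Vd = 3.6 L/kg × 87 kg = 313.2 L
LD = Vd · C_target = 313.2 × 3.2 = 1002 mg
Infusion rate = 4.500 L/h × 3.2 mg/L = 14.40 mg/h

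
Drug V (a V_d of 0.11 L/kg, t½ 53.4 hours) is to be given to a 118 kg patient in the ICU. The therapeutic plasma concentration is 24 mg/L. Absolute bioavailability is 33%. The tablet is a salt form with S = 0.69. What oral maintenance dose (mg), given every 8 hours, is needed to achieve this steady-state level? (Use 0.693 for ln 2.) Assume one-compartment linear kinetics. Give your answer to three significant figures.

142 mg

Vd(total) = 118 kg × 0.11 L/kg = 12.98 L
CL = ln 2 · Vd / t½ = 0.693 × 12.98 / 53.4 = 0.1684 L/h
D = CL × Css × τ / F / S = 0.1684 × 24 × 8 / 0.33 / 0.69 = 142.0 mg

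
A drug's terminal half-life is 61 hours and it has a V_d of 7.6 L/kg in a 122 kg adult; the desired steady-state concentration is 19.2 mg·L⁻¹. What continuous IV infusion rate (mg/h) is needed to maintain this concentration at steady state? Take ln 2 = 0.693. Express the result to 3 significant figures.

202 mg/h

Vd = 7.6 L/kg × 122 kg = 927.2 L
k = 0.693/61 = 0.01136 h⁻¹, so CL = k·Vd = 0.01136 × 927.2 = 10.53 L/h
Infusion rate = CL × Css = 10.53 × 19.2 = 202.2 mg/h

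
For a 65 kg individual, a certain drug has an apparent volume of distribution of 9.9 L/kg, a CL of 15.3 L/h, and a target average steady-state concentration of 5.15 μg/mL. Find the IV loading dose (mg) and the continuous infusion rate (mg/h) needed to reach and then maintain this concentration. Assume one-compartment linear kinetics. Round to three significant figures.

(a) 3310 mg; (b) 78.8 mg/h

Vd = 9.9 L/kg × 65 kg = 643.5 L
LD = Vd · C_target = 643.5 × 5.15 = 3314 mg
Infusion rate = 15.30 L/h × 5.15 mg/L = 78.80 mg/h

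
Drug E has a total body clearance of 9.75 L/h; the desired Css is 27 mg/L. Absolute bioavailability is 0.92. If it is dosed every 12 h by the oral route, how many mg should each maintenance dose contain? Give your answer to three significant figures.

At steady state, dose per interval replaces the amount cleared in that interval: F·D/τ = CL·Css.
D = CL × Css × τ / F = 9.750 × 27 × 12 / 0.92 = 3434 mg

3430 mg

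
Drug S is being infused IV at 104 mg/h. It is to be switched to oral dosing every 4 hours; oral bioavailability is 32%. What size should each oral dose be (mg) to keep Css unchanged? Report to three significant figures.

To maintain the same Css, the systemic dosing rate must be unchanged: F·D/τ = infusion rate.
D = rate × τ / F = 104 × 4 / 0.32 = 1300 mg

1300 mg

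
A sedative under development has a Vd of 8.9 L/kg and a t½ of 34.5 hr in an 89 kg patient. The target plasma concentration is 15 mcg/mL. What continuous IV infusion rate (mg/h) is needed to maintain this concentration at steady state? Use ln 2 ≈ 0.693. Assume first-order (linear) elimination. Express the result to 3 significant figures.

Vd = 8.9 L/kg × 89 kg = 792.1 L
CL = ln 2 · Vd / t½ = 0.693 × 792.1 / 34.5 = 15.91 L/h
Infusion rate = CL × Css = 15.91 × 15 = 238.7 mg/h

239 mg/h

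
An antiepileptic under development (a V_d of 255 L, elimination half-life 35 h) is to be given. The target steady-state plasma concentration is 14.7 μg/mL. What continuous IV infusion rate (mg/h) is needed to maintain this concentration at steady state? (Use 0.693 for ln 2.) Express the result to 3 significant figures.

k = 0.693/35 = 0.01980 h⁻¹, so CL = k·Vd = 0.01980 × 255.0 = 5.049 L/h
Infusion rate = CL × Css = 5.049 × 14.7 = 74.22 mg/h

74.2 mg/h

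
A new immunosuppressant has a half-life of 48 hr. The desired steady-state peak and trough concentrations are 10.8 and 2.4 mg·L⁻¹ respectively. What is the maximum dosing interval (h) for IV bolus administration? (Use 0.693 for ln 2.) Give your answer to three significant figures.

104 h

k = 0.693 / t½ = 0.693 / 48 = 0.01444 h⁻¹
Between IV bolus doses, concentration decays as C = C₀·e^(−kτ), so C_peak/C_trough = e^(kτ).
τ_max = ln(C_peak/C_trough) / k = ln(10.8/2.4) / 0.01444 = 1.504 / 0.01444 = 104.2 h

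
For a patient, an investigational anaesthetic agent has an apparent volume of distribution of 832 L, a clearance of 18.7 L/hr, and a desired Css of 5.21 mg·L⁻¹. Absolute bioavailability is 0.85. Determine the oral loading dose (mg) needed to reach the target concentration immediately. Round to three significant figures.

5100 mg

LD = Vd × C / F = 832.0 × 5.210 / 0.85 = 5100 mg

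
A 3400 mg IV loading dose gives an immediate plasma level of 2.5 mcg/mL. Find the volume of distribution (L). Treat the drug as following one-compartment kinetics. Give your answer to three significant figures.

Immediately after an IV bolus, C₀ = Dose / Vd, so Vd = Dose / C₀.
Vd = 3400 / 2.5 = 1360 L

1360 L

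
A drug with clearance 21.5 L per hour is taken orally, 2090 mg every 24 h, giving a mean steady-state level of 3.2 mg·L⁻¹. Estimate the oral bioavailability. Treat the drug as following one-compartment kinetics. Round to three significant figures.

0.790

F·D/τ = CL·Css at steady state → F = CL·Css·τ / D.
F = 21.5 × 3.2 × 24 / 2090 = 0.790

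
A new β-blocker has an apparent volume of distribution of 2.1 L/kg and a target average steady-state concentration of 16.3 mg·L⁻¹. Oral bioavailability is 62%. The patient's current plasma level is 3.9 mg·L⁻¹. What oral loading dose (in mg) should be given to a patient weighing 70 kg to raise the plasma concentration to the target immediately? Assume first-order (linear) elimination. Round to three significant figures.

2940 mg

Total Vd = 2.1 × 70 = 147.0 L
Concentration deficit ΔC = 16.3 − 3.9 = 12.40 mg/L
LD = Vd × ΔC / F = 147.0 × 12.40 / 0.62 = 2940 mg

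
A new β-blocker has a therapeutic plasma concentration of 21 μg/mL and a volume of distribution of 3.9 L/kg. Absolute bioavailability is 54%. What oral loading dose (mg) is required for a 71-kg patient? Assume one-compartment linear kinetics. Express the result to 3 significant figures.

Vd = 3.9 L/kg × 71 kg = 276.9 L
LD = Vd × C / F = 276.9 × 21.00 / 0.54 = 10770 mg

10800 mg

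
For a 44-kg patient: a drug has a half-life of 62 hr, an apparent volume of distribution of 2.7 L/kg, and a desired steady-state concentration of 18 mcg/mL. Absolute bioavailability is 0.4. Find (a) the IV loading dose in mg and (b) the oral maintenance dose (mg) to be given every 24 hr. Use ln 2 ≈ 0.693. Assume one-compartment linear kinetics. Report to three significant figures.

Total Vd = 2.7 × 44 = 118.8 L
LD = Vd × C = 118.8 × 18 = 2138 mg
CL = 0.693 × Vd / t½ = 0.693 × 118.8 / 62 = 1.328 L/h
D = CL × Css × τ / F = 1.328 × 18 × 24 / 0.4 = 1434 mg

(a) 2140 mg; (b) 1430 mg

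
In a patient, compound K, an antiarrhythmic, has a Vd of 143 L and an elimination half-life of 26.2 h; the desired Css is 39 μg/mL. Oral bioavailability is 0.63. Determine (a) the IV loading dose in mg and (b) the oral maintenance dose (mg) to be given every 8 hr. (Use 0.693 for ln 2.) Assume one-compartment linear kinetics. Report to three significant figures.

LD = Vd × C = 143.0 × 39 = 5577 mg
CL = 0.693 × Vd / t½ = 0.693 × 143.0 / 26.2 = 3.782 L/h
D = CL × Css × τ / F = 3.782 × 39 × 8 / 0.63 = 1873 mg

(a) 5580 mg; (b) 1870 mg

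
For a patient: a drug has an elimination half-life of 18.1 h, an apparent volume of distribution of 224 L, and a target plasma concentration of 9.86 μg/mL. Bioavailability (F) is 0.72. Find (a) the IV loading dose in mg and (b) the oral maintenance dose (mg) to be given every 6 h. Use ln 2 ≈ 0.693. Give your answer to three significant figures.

(a) 2210 mg; (b) 705 mg

LD = Vd × C = 224.0 × 9.86 = 2209 mg
CL = 0.693 × Vd / t½ = 0.693 × 224.0 / 18.1 = 8.576 L/h
D = CL × Css × τ / F = 8.576 × 9.86 × 6 / 0.72 = 704.7 mg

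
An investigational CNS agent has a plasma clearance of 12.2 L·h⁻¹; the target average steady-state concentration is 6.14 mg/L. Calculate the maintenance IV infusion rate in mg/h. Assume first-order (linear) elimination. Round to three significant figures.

74.9 mg/h

At steady state, infusion rate equals elimination rate: rate in = CL × Css.
Infusion rate = CL · Css = 12.20 L/h × 6.14 mg/L = 74.91 mg/h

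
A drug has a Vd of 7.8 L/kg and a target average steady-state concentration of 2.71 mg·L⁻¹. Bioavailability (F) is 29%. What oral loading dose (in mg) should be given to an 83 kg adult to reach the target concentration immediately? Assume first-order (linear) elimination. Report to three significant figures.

Total Vd = 7.8 × 83 = 647.4 L
LD = Vd × C / F = 647.4 × 2.710 / 0.29 = 6050 mg

6050 mg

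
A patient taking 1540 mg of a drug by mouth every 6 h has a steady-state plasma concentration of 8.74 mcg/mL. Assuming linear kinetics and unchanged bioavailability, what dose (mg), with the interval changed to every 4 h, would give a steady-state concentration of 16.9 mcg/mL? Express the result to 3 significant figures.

1990 mg

With linear kinetics, Css is proportional to dose rate (D/τ) at fixed clearance.
D₂ = D₁ × (Css,target / Css,current) × (τ₂/τ₁) = 1540 × (16.9/8.74) × (4/6) = 1985 mg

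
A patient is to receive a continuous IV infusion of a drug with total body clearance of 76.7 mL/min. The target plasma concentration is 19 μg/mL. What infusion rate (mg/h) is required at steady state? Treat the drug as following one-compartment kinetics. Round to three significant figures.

CL = 76.7 mL/min × 60/1000 = 4.602 L/h
R₀ = 4.602 × 19 = 87.44 mg/h

87.4 mg/h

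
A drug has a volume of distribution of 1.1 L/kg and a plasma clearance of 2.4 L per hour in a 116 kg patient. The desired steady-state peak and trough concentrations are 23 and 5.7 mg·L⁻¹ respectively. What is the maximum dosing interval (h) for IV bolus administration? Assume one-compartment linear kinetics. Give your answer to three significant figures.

74.2 h

Vd = 1.1 L/kg × 116 kg = 127.6 L
k = CL / Vd = 2.400 / 127.6 = 0.01881 h⁻¹
Between IV bolus doses, concentration decays as C = C₀·e^(−kτ), so C_peak/C_trough = e^(kτ).
τ_max = ln(C_peak/C_trough) / k = ln(23/5.7) / 0.01881 = 1.395 / 0.01881 = 74.16 h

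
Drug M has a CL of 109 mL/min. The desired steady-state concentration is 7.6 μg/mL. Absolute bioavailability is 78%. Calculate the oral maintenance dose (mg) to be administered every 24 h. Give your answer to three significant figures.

CL = 109 mL/min = 109 × 0.06 = 6.540 L/h
D = CL × Css × τ / F = 6.540 × 7.6 × 24 / 0.78 = 1529 mg

1530 mg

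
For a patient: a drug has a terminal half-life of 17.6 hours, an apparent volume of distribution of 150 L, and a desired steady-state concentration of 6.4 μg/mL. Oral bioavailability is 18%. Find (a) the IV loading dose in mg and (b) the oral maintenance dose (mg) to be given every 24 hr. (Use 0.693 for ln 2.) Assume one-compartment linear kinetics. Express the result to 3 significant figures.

LD = Vd × C = 150.0 × 6.4 = 960.0 mg
CL = 0.693 × Vd / t½ = 0.693 × 150.0 / 17.6 = 5.906 L/h
D = CL × Css × τ / F = 5.906 × 6.4 × 24 / 0.18 = 5040 mg

(a) 960 mg; (b) 5040 mg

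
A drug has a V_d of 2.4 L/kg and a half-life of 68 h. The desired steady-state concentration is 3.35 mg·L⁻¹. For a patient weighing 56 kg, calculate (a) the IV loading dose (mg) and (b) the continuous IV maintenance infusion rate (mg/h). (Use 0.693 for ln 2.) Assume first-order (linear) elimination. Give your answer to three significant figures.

Total Vd = 2.4 × 56 = 134.4 L
LD = Vd × C = 134.4 × 3.35 = 450.2 mg
CL = 0.693 × Vd / t½ = 0.693 × 134.4 / 68 = 1.370 L/h
Infusion rate = CL × Css = 1.370 × 3.35 = 4.590 mg/h

(a) 450 mg; (b) 4.59 mg/h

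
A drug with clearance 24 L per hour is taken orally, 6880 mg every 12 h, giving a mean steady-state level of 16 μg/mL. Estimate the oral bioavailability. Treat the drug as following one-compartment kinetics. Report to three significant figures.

F·D/τ = CL·Css at steady state → F = CL·Css·τ / D.
F = 24 × 16 × 12 / 6880 = 0.670

0.670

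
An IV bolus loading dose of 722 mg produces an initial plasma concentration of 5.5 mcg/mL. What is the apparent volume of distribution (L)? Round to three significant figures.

131 L

Immediately after an IV bolus, C₀ = Dose / Vd, so Vd = Dose / C₀.
Vd = 722 / 5.5 = 131.3 L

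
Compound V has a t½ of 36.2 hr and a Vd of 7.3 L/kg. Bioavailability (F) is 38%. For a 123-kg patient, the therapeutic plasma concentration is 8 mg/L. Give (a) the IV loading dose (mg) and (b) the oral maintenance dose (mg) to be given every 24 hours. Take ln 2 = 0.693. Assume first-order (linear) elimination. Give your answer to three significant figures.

(a) 7180 mg; (b) 8690 mg

Total Vd = 7.3 × 123 = 897.9 L
LD = Vd × C = 897.9 × 8 = 7183 mg
CL = 0.693 × Vd / t½ = 0.693 × 897.9 / 36.2 = 17.19 L/h
D = CL × Css × τ / F = 17.19 × 8 × 24 / 0.38 = 8685 mg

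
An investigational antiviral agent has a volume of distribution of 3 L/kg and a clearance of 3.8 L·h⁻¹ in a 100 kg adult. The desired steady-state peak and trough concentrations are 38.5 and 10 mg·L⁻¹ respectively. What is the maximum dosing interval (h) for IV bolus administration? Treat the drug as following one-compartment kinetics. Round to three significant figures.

106 h

Vd = 3 L/kg × 100 kg = 300.0 L
k = CL / Vd = 3.800 / 300.0 = 0.01267 h⁻¹
Between IV bolus doses, concentration decays as C = C₀·e^(−kτ), so C_peak/C_trough = e^(kτ).
τ_max = ln(C_peak/C_trough) / k = ln(38.5/10) / 0.01267 = 1.348 / 0.01267 = 106.4 h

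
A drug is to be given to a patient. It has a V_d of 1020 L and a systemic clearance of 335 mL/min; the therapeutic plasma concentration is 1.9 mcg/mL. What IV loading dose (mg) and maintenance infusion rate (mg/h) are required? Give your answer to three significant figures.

(a) 1940 mg; (b) 38.2 mg/h

Loading: fill Vd to C_target → 1020 L × 1.9 mg/L = 1938 mg
Convert clearance: 335 mL/min × 60 min/h ÷ 1000 mL/L = 20.10 L/h
Maintenance: replace elimination → rate = CL × Css = 20.10 × 1.9 = 38.19 mg/h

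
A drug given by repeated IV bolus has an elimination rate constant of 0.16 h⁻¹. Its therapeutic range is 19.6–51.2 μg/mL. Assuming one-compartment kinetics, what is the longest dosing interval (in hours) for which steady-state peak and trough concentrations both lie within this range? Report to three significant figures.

Between IV bolus doses, concentration decays as C = C₀·e^(−kτ), so C_peak/C_trough = e^(kτ).
τ_max = ln(C_peak/C_trough) / k = ln(51.2/19.6) / 0.1600 = 0.9602 / 0.1600 = 6.001 h

6.00 h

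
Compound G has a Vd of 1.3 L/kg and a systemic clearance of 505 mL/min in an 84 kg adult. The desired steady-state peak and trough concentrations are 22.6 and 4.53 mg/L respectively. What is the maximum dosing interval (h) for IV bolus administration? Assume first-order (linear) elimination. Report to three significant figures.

Vd = 1.3 L/kg × 84 kg = 109.2 L
CL = 505 mL/min × 60/1000 = 30.30 L/h
k = CL / Vd = 30.30 / 109.2 = 0.2775 h⁻¹
Between IV bolus doses, concentration decays as C = C₀·e^(−kτ), so C_peak/C_trough = e^(kτ).
τ_max = ln(C_peak/C_trough) / k = ln(22.6/4.53) / 0.2775 = 1.607 / 0.2775 = 5.791 h

5.79 h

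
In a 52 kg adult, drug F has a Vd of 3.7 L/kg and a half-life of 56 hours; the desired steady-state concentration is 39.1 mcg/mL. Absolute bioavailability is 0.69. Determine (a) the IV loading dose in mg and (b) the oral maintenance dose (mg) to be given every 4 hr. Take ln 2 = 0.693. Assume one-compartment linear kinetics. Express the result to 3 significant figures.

(a) 7520 mg; (b) 540 mg

Vd = 3.7 L/kg × 52 kg = 192.4 L
LD = Vd × C = 192.4 × 39.1 = 7523 mg
CL = 0.693 × Vd / t½ = 0.693 × 192.4 / 56 = 2.381 L/h
D = CL × Css × τ / F = 2.381 × 39.1 × 4 / 0.69 = 539.7 mg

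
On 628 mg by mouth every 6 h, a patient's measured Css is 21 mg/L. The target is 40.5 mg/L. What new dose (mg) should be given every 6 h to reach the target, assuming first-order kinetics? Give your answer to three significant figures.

With linear kinetics, Css is proportional to dose rate (D/τ) at fixed clearance.
D₂ = D₁ × (Css,target / Css,current) = 628 × 40.5/21 = 1211 mg

1210 mg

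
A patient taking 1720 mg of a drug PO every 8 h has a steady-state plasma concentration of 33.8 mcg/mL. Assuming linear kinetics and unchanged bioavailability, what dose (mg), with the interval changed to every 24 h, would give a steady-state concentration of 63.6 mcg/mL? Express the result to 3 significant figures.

For first-order elimination, Css ∝ F·D/(CL·τ); F and CL are unchanged, so Css ∝ D/τ.
D₂ = D₁ × (Css,target / Css,current) × (τ₂/τ₁) = 1720 × (63.6/33.8) × (24/8) = 9709 mg

9710 mg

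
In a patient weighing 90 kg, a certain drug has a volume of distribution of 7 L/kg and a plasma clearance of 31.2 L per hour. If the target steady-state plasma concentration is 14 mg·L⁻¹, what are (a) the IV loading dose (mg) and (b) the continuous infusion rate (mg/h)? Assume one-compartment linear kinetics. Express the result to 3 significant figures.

(a) 8820 mg; (b) 437 mg/h

Vd(total) = 90 kg × 7 L/kg = 630.0 L
Loading: fill Vd to C_target → 630.0 L × 14 mg/L = 8820 mg
Maintenance infusion rate = CL × Css = 31.20 × 14 = 436.8 mg/h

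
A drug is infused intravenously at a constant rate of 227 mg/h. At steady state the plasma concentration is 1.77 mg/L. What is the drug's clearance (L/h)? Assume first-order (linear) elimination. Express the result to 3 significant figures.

128 L/h

At steady state, infusion rate = CL × Css, so CL = rate / Css.
CL = 227 / 1.77 = 128.2 L/h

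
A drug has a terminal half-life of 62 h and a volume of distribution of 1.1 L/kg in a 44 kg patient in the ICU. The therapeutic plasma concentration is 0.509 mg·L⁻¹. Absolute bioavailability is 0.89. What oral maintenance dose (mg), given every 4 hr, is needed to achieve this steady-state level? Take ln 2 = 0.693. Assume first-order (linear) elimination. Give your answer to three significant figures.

1.24 mg

Total Vd = 1.1 × 44 = 48.40 L
k = 0.693/62 = 0.01118 h⁻¹, so CL = k·Vd = 0.01118 × 48.40 = 0.5411 L/h
D = CL × Css × τ / F = 0.5411 × 0.509 × 4 / 0.89 = 1.238 mg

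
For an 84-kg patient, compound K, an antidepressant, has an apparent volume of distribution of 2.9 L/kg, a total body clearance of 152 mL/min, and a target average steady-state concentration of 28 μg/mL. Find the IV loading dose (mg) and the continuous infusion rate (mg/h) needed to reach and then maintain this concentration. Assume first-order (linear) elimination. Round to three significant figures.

Vd(total) = 84 kg × 2.9 L/kg = 243.6 L
LD = Vd · C_target = 243.6 × 28 = 6821 mg
CL = 152 mL/min = 152 × 0.06 = 9.120 L/h
Maintenance infusion rate = CL × Css = 9.120 × 28 = 255.4 mg/h

(a) 6820 mg; (b) 255 mg/h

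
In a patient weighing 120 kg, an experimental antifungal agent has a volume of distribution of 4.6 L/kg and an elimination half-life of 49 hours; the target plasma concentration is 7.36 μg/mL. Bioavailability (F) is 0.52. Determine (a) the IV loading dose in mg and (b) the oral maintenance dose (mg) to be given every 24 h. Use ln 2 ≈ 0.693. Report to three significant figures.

Total Vd = 4.6 × 120 = 552.0 L
LD = Vd × C = 552.0 × 7.36 = 4063 mg
CL = 0.693 × Vd / t½ = 0.693 × 552.0 / 49 = 7.807 L/h
D = CL × Css × τ / F = 7.807 × 7.36 × 24 / 0.52 = 2652 mg

(a) 4060 mg; (b) 2650 mg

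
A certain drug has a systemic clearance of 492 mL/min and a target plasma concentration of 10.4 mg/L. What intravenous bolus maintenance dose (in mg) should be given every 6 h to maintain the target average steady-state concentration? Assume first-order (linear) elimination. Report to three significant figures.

CL = 492 mL/min = 492 × 0.06 = 29.52 L/h
D = CL × Css × τ = 29.52 × 10.4 × 6 = 1842 mg

1840 mg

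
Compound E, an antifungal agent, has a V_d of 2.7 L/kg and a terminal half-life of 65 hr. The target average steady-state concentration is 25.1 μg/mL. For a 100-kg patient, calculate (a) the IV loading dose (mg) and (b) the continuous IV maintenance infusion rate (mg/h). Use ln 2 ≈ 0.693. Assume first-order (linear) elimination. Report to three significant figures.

(a) 6780 mg; (b) 72.3 mg/h

Total Vd = 2.7 × 100 = 270.0 L
LD = Vd × C = 270.0 × 25.1 = 6777 mg
CL = 0.693 × Vd / t½ = 0.693 × 270.0 / 65 = 2.879 L/h
Infusion rate = CL × Css = 2.879 × 25.1 = 72.26 mg/h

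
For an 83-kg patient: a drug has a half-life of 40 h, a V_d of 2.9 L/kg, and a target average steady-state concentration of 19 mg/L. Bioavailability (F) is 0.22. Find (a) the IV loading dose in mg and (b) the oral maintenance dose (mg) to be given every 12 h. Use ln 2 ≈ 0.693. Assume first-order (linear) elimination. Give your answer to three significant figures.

Vd = 2.9 L/kg × 83 kg = 240.7 L
LD = Vd × C = 240.7 × 19 = 4573 mg
CL = 0.693 × Vd / t½ = 0.693 × 240.7 / 40 = 4.170 L/h
D = CL × Css × τ / F = 4.170 × 19 × 12 / 0.22 = 4322 mg

(a) 4570 mg; (b) 4320 mg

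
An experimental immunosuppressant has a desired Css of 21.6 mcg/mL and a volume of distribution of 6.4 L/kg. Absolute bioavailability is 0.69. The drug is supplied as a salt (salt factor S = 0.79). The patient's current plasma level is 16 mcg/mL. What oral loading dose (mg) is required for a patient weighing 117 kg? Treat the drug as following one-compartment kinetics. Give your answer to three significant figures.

Vd = 6.4 L/kg × 117 kg = 748.8 L
Concentration deficit ΔC = 21.6 − 16 = 5.600 mg/L
LD = Vd × ΔC / F / S = 748.8 × 5.600 / 0.69 / 0.79 = 7693 mg

7690 mg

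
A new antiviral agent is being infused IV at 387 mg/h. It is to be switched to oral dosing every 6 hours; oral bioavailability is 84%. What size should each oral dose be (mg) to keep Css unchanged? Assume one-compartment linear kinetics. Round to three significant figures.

To maintain the same Css, the systemic dosing rate must be unchanged: F·D/τ = infusion rate.
D = rate × τ / F = 387 × 6 / 0.84 = 2764 mg

2760 mg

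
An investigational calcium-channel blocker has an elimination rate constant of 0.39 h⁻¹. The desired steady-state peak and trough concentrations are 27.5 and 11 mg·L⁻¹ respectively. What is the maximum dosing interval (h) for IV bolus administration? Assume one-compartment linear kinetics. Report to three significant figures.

Between IV bolus doses, concentration decays as C = C₀·e^(−kτ), so C_peak/C_trough = e^(kτ).
τ_max = ln(C_peak/C_trough) / k = ln(27.5/11) / 0.3900 = 0.9163 / 0.3900 = 2.349 h

2.35 h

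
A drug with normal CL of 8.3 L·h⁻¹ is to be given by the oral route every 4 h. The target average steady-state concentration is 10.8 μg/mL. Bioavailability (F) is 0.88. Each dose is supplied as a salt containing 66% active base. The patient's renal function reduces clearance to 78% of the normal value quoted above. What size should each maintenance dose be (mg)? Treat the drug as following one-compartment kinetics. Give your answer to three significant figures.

Patient clearance = 0.78 × 8.300 = 6.474 L/h
D = CL × Css × τ / F / S = 6.474 × 10.8 × 4 / 0.88 / 0.66 = 481.5 mg

482 mg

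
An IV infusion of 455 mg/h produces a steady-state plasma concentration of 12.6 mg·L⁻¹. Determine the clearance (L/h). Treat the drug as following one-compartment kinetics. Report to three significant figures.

At steady state, infusion rate = CL × Css, so CL = rate / Css.
CL = 455 / 12.6 = 36.11 L/h

36.1 L/h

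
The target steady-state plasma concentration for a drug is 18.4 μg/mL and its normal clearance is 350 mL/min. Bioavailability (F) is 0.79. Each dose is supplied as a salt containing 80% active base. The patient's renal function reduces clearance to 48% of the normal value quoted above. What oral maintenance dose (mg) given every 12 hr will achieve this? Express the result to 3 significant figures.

CL = 350 mL/min = 350 × 0.06 = 21.00 L/h
Patient clearance = 0.48 × 21.00 = 10.08 L/h
At steady state, dose per interval replaces the amount cleared in that interval: F·S·D/τ = CL·Css.
D = CL × Css × τ / F / S = 10.08 × 18.4 × 12 / 0.79 / 0.8 = 3522 mg

3520 mg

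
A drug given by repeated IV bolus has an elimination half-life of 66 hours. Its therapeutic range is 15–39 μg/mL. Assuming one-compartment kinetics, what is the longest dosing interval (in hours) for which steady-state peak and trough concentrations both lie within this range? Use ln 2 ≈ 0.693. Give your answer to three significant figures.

91.0 h

k = 0.693 / t½ = 0.693 / 66 = 0.01050 h⁻¹
Between IV bolus doses, concentration decays as C = C₀·e^(−kτ), so C_peak/C_trough = e^(kτ).
τ_max = ln(C_peak/C_trough) / k = ln(39/15) / 0.01050 = 0.9555 / 0.01050 = 91.00 h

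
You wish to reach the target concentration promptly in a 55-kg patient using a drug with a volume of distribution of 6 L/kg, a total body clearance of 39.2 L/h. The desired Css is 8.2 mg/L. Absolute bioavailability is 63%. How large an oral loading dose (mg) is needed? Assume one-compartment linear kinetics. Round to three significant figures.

Vd(total) = 55 kg × 6 L/kg = 330.0 L
LD = Vd × C / F = 330.0 × 8.200 / 0.63 = 4295 mg

4300 mg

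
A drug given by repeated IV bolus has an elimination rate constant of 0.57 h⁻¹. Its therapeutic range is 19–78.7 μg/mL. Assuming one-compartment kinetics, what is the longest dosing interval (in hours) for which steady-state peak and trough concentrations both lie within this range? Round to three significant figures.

Between IV bolus doses, concentration decays as C = C₀·e^(−kτ), so C_peak/C_trough = e^(kτ).
τ_max = ln(C_peak/C_trough) / k = ln(78.7/19) / 0.5700 = 1.421 / 0.5700 = 2.493 h

2.49 h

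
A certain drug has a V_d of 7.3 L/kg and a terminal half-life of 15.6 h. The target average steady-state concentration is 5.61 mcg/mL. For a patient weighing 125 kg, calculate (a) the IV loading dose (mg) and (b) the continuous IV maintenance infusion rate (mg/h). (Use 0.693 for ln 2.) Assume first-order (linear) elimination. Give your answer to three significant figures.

(a) 5120 mg; (b) 227 mg/h

Vd(total) = 125 kg × 7.3 L/kg = 912.5 L
LD = Vd × C = 912.5 × 5.61 = 5119 mg
CL = 0.693 × Vd / t½ = 0.693 × 912.5 / 15.6 = 40.54 L/h
Infusion rate = CL × Css = 40.54 × 5.61 = 227.4 mg/h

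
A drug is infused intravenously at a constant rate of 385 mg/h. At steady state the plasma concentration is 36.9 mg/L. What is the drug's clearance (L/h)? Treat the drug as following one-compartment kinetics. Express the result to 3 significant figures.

At steady state, infusion rate = CL × Css, so CL = rate / Css.
CL = 385 / 36.9 = 10.43 L/h

10.4 L/h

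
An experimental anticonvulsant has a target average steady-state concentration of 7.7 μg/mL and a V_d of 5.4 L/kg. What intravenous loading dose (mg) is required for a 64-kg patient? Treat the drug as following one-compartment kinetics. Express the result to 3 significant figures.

2660 mg

Vd(total) = 64 kg × 5.4 L/kg = 345.6 L
The loading dose fills Vd to the target concentration.
LD = Vd × C = 345.6 × 7.700 = 2661 mg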